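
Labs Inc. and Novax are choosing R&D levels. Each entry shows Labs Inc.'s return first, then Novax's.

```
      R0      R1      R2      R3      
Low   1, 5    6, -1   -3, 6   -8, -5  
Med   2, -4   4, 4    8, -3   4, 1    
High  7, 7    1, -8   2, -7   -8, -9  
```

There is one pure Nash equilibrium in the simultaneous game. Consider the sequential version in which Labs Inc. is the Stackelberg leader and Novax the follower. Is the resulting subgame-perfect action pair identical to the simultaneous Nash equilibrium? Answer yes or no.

Work backward from Novax's decision.
- Low: Novax compares 5, -1, 6, -5 and picks R2; Labs Inc. would get -3.
- Med: Novax compares -4, 4, -3, 1 and picks R1; Labs Inc. would get 4.
- High: Novax compares 7, -8, -7, -9 and picks R0; Labs Inc. would get 7.
Maximizing over -3, 4, 7, Labs Inc. chooses High. Subgame-perfect outcome: (High, R0) with payoffs (7, 7).
Under simultaneous play:
Labs Inc.'s best replies: R0→High; R1→Low; R2→Med; R3→Med.
Novax's best replies: Low→R2; Med→R1; High→R0.
The unique mutual best reply is (High, R0), giving (7, 7).
Sequential outcome (High, R0) coincides with the Nash profile (High, R0).

yes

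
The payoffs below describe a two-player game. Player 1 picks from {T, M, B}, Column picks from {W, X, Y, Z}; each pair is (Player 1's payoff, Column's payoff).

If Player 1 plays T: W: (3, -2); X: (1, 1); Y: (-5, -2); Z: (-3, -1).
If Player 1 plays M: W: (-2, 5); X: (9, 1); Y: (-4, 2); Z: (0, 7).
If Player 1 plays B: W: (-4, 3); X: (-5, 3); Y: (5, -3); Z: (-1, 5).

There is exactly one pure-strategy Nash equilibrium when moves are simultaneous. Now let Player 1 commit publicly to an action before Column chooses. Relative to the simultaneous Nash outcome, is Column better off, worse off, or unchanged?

worse off

Work backward from Column's decision.
- T: BR = X, leader payoff 1.
- M: BR = Z, leader payoff 0.
- B: BR = Z, leader payoff -1.
Among 1, 0, -1, the best is 1 at T. Subgame-perfect outcome: (T, X) with payoffs (1, 1).
Now find the simultaneous Nash equilibrium.
Player 1's best replies: W→T; X→M; Y→B; Z→M.
Column's best replies: T→X; M→Z; B→Z.
Only (M, Z) has each player best-responding; Nash payoffs (0, 7).
Column earns 1 sequentially versus 7 at the Nash outcome: worse off.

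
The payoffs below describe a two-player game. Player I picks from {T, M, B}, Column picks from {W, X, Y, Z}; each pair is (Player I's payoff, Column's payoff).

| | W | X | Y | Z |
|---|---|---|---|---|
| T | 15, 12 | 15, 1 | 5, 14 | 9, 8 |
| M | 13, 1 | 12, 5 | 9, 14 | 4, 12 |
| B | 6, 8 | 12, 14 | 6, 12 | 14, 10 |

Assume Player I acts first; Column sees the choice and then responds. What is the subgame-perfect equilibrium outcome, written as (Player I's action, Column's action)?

Work backward from Column's decision.
- T: BR = Y, leader payoff 5.
- M: BR = Y, leader payoff 9.
- B: BR = X, leader payoff 12.
Player I's induced payoffs are 5, 9, 12, so Player I commits to B. Subgame-perfect outcome: (B, X) with payoffs (12, 14).

(B, X)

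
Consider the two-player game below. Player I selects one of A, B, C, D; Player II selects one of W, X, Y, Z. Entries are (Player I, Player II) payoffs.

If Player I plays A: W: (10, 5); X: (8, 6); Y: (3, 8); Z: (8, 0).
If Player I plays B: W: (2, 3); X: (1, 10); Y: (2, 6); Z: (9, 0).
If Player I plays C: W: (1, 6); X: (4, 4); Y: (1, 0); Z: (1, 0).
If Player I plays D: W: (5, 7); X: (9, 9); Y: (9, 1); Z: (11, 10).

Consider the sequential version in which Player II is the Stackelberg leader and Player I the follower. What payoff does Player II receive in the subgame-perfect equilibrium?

10

Work backward from Player I's decision.
- W: BR = A, leader payoff 5.
- X: BR = D, leader payoff 9.
- Y: BR = D, leader payoff 1.
- Z: BR = D, leader payoff 10.
Player II's induced payoffs are 5, 9, 1, 10, so Player II commits to Z. Subgame-perfect outcome: (D, Z) with payoffs (11, 10).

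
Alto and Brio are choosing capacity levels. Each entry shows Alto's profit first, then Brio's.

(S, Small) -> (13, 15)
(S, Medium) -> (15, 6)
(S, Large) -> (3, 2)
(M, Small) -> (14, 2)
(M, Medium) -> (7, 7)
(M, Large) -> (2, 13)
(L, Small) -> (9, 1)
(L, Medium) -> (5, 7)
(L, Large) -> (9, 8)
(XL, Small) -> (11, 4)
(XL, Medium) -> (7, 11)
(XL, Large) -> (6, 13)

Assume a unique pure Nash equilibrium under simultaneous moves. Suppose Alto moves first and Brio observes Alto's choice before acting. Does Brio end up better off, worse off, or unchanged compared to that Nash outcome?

better off

Solve by backward induction (Alto leads).
- S: Brio compares 15, 6, 2 and picks Small; Alto would get 13.
- M: Brio compares 2, 7, 13 and picks Large; Alto would get 2.
- L: Brio compares 1, 7, 8 and picks Large; Alto would get 9.
- XL: Brio compares 4, 11, 13 and picks Large; Alto would get 6.
Maximizing over 13, 2, 9, 6, Alto chooses S. Subgame-perfect outcome: (S, Small) with payoffs (13, 15).
For the simultaneous game, intersect best replies.
Alto's best replies: Small→M; Medium→S; Large→L.
Brio's best replies: S→Small; M→Large; L→Large; XL→Large.
Only (L, Large) has each player best-responding; Nash payoffs (9, 8).
Brio earns 15 sequentially versus 8 at the Nash outcome: better off.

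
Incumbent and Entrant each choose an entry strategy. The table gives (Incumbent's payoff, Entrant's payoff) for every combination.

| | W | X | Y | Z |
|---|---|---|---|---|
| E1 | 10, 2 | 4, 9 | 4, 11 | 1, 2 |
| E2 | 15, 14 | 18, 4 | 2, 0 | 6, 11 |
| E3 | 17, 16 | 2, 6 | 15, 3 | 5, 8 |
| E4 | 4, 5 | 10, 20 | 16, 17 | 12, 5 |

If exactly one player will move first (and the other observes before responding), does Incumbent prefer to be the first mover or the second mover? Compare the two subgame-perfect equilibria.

If Incumbent leads: Entrant's best replies are E1→Y, E2→W, E3→W, E4→X; Incumbent's induced payoffs 4, 15, 17, 10; outcome (E3, W), payoffs (17, 16).
If Entrant leads: Incumbent's best replies are W→E3, X→E2, Y→E4, Z→E4; Entrant's induced payoffs 16, 4, 17, 5; outcome (E4, Y), payoffs (16, 17).
Incumbent gets 17 moving first and 16 moving second, so Incumbent prefers to move first.

first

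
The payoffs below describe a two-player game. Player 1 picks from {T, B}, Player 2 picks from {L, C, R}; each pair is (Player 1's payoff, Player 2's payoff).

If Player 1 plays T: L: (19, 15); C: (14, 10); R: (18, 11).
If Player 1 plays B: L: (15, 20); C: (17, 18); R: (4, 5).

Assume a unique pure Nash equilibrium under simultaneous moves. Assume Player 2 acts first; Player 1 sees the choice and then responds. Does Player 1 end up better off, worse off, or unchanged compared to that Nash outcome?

worse off

Work backward from Player 1's decision.
- L: Player 1 compares 19, 15 and picks T; Player 2 would get 15.
- C: Player 1 compares 14, 17 and picks B; Player 2 would get 18.
- R: Player 1 compares 18, 4 and picks T; Player 2 would get 11.
Among 15, 18, 11, the best is 18 at C. Subgame-perfect outcome: (B, C) with payoffs (17, 18).
For the simultaneous game, intersect best replies.
Player 1's best replies: L→T; C→B; R→T.
Player 2's best replies: T→L; B→L.
The unique mutual best reply is (T, L), giving (19, 15).
Player 1 earns 17 sequentially versus 19 at the Nash outcome: worse off.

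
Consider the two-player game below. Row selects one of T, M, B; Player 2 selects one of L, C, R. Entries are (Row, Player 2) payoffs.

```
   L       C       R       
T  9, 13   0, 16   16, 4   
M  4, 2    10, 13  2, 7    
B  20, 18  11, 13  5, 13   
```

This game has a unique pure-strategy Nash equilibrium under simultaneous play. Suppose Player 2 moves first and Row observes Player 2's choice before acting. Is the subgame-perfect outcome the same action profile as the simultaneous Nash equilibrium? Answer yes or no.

yes

Backward induction with Player 2 moving first.
- L → Row plays B (best of 9, 4, 20); Player 2 gets 18.
- C → Row plays B (best of 0, 10, 11); Player 2 gets 13.
- R → Row plays T (best of 16, 2, 5); Player 2 gets 4.
Maximizing over 18, 13, 4, Player 2 chooses L. Subgame-perfect outcome: (B, L) with payoffs (20, 18).
For the simultaneous game, intersect best replies.
Row's best replies: L→B; C→B; R→T.
Player 2's best replies: T→C; M→C; B→L.
Only (B, L) has each player best-responding; Nash payoffs (20, 18).
Sequential outcome (B, L) coincides with the Nash profile (B, L).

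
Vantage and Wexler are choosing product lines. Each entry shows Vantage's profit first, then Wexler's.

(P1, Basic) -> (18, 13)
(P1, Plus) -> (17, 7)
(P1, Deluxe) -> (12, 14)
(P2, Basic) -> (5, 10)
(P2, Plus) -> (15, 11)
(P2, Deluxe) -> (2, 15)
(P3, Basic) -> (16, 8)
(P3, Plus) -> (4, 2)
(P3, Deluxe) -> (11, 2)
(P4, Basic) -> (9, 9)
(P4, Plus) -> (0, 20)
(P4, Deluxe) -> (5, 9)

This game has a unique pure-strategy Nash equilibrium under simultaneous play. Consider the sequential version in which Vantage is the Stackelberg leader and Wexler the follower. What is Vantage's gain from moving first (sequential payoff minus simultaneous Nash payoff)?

Backward induction with Vantage moving first.
- P1: Wexler compares 13, 7, 14 and picks Deluxe; Vantage would get 12.
- P2: Wexler compares 10, 11, 15 and picks Deluxe; Vantage would get 2.
- P3: Wexler compares 8, 2, 2 and picks Basic; Vantage would get 16.
- P4: Wexler compares 9, 20, 9 and picks Plus; Vantage would get 0.
Maximizing over 12, 2, 16, 0, Vantage chooses P3. Subgame-perfect outcome: (P3, Basic) with payoffs (16, 8).
Under simultaneous play:
Vantage's best replies: Basic→P1; Plus→P1; Deluxe→P1.
Wexler's best replies: P1→Deluxe; P2→Deluxe; P3→Basic; P4→Plus.
Only (P1, Deluxe) has each player best-responding; Nash payoffs (12, 14).
Vantage's commitment gain: 16 − 12 = 4.

4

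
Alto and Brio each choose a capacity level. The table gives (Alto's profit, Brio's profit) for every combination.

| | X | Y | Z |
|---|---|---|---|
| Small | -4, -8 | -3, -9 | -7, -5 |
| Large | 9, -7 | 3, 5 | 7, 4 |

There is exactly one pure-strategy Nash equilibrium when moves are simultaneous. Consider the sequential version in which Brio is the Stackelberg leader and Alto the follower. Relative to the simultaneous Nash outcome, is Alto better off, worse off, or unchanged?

Backward induction with Brio moving first.
- X: BR = Large, leader payoff -7.
- Y: BR = Large, leader payoff 5.
- Z: BR = Large, leader payoff 4.
Brio's induced payoffs are -7, 5, 4, so Brio commits to Y. Subgame-perfect outcome: (Large, Y) with payoffs (3, 5).
Now find the simultaneous Nash equilibrium.
Alto's best replies: X→Large; Y→Large; Z→Large.
Brio's best replies: Small→Z; Large→Y.
Only (Large, Y) has each player best-responding; Nash payoffs (3, 5).
Alto earns 3 sequentially versus 3 at the Nash outcome: unchanged.

unchanged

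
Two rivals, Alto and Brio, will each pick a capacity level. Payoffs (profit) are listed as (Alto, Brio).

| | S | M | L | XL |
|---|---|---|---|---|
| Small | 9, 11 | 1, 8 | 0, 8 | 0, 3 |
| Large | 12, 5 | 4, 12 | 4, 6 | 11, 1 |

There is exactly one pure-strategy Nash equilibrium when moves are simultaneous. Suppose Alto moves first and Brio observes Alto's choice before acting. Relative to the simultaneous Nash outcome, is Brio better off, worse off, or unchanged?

Solve by backward induction (Alto leads).
- Small: BR = S, leader payoff 9.
- Large: BR = M, leader payoff 4.
Among 9, 4, the best is 9 at Small. Subgame-perfect outcome: (Small, S) with payoffs (9, 11).
Now find the simultaneous Nash equilibrium.
Alto's best replies: S→Large; M→Large; L→Large; XL→Large.
Brio's best replies: Small→S; Large→M.
Only (Large, M) has each player best-responding; Nash payoffs (4, 12).
Brio earns 11 sequentially versus 12 at the Nash outcome: worse off.

worse off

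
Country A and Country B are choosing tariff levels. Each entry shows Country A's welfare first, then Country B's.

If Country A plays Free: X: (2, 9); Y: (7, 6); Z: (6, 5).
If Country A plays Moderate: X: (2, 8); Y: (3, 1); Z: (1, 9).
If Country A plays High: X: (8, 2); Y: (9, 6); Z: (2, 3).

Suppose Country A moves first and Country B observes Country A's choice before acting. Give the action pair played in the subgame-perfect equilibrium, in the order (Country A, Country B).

(High, Y)

Work backward from Country B's decision.
- Free: BR = X, leader payoff 2.
- Moderate: BR = Z, leader payoff 1.
- High: BR = Y, leader payoff 9.
Country A's induced payoffs are 2, 1, 9, so Country A commits to High. Subgame-perfect outcome: (High, Y) with payoffs (9, 6).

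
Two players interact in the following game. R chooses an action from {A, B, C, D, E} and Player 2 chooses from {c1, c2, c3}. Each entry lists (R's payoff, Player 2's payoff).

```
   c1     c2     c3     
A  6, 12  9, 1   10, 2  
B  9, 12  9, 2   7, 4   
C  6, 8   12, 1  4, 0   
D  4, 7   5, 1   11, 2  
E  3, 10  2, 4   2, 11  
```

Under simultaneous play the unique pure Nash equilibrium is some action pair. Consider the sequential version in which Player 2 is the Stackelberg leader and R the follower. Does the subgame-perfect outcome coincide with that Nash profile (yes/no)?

yes

Work backward from R's decision.
- c1: R compares 6, 9, 6, 4, 3 and picks B; Player 2 would get 12.
- c2: R compares 9, 9, 12, 5, 2 and picks C; Player 2 would get 1.
- c3: R compares 10, 7, 4, 11, 2 and picks D; Player 2 would get 2.
Among 12, 1, 2, the best is 12 at c1. Subgame-perfect outcome: (B, c1) with payoffs (9, 12).
Now find the simultaneous Nash equilibrium.
R's best replies: c1→B; c2→C; c3→D.
Player 2's best replies: A→c1; B→c1; C→c1; D→c1; E→c3.
The unique mutual best reply is (B, c1), giving (9, 12).
Sequential outcome (B, c1) coincides with the Nash profile (B, c1).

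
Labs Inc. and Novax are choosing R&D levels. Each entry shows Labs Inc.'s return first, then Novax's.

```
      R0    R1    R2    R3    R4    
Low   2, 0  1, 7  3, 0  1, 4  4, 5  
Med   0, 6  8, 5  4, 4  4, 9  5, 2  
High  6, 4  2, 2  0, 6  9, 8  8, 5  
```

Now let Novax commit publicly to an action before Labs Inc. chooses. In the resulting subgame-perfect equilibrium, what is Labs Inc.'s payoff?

Work backward from Labs Inc.'s decision.
- R0: BR = High, leader payoff 4.
- R1: BR = Med, leader payoff 5.
- R2: BR = Med, leader payoff 4.
- R3: BR = High, leader payoff 8.
- R4: BR = High, leader payoff 5.
Among 4, 5, 4, 8, 5, the best is 8 at R3. Subgame-perfect outcome: (High, R3) with payoffs (9, 8).

9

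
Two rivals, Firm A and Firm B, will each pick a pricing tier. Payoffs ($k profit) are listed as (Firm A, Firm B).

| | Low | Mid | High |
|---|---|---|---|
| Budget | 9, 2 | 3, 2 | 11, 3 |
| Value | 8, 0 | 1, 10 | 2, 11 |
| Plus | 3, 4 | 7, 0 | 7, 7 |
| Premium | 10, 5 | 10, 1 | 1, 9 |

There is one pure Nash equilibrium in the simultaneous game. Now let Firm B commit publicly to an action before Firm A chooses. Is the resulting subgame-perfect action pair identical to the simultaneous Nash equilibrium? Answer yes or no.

no

Work backward from Firm A's decision.
- Low: BR = Premium, leader payoff 5.
- Mid: BR = Premium, leader payoff 1.
- High: BR = Budget, leader payoff 3.
Maximizing over 5, 1, 3, Firm B chooses Low. Subgame-perfect outcome: (Premium, Low) with payoffs (10, 5).
Under simultaneous play:
Firm A's best replies: Low→Premium; Mid→Premium; High→Budget.
Firm B's best replies: Budget→High; Value→High; Plus→High; Premium→High.
Only (Budget, High) has each player best-responding; Nash payoffs (11, 3).
Sequential outcome (Premium, Low) differs from the Nash profile (Budget, High).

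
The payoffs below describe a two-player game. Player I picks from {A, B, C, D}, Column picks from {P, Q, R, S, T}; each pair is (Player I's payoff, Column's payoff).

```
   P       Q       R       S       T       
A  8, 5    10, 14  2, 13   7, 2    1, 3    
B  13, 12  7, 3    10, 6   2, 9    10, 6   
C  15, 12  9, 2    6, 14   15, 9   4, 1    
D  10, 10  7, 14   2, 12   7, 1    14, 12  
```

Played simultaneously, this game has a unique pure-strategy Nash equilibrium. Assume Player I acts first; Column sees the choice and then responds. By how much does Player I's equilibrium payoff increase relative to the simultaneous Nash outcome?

3

Solve by backward induction (Player I leads).
- A → Column plays Q (best of 5, 14, 13, 2, 3); Player I gets 10.
- B → Column plays P (best of 12, 3, 6, 9, 6); Player I gets 13.
- C → Column plays R (best of 12, 2, 14, 9, 1); Player I gets 6.
- D → Column plays Q (best of 10, 14, 12, 1, 12); Player I gets 7.
Among 10, 13, 6, 7, the best is 13 at B. Subgame-perfect outcome: (B, P) with payoffs (13, 12).
Under simultaneous play:
Player I's best replies: P→C; Q→A; R→B; S→C; T→D.
Column's best replies: A→Q; B→P; C→R; D→Q.
Only (A, Q) has each player best-responding; Nash payoffs (10, 14).
Player I's commitment gain: 13 − 10 = 3.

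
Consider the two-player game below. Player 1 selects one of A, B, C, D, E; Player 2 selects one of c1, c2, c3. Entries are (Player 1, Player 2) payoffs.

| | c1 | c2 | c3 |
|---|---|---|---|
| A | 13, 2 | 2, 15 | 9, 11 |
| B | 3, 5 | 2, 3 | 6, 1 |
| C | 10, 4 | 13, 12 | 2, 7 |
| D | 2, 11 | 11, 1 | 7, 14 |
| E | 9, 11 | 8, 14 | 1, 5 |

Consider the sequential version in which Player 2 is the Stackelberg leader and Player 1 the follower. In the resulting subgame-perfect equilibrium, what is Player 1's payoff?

Backward induction with Player 2 moving first.
- c1: Player 1 compares 13, 3, 10, 2, 9 and picks A; Player 2 would get 2.
- c2: Player 1 compares 2, 2, 13, 11, 8 and picks C; Player 2 would get 12.
- c3: Player 1 compares 9, 6, 2, 7, 1 and picks A; Player 2 would get 11.
Among 2, 12, 11, the best is 12 at c2. Subgame-perfect outcome: (C, c2) with payoffs (13, 12).

13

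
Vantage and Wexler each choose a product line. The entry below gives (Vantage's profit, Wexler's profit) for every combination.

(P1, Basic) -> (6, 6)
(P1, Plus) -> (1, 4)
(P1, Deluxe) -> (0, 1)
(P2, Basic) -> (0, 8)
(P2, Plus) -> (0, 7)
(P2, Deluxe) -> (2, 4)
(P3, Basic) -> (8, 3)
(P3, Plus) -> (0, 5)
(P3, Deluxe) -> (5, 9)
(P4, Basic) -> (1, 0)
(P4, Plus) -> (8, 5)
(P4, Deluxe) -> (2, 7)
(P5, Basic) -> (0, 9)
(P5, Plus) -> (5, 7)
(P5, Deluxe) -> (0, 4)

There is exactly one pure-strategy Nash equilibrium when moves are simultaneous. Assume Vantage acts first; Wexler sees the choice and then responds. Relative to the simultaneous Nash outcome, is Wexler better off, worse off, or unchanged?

Work backward from Wexler's decision.
- P1: Wexler compares 6, 4, 1 and picks Basic; Vantage would get 6.
- P2: Wexler compares 8, 7, 4 and picks Basic; Vantage would get 0.
- P3: Wexler compares 3, 5, 9 and picks Deluxe; Vantage would get 5.
- P4: Wexler compares 0, 5, 7 and picks Deluxe; Vantage would get 2.
- P5: Wexler compares 9, 7, 4 and picks Basic; Vantage would get 0.
Vantage's induced payoffs are 6, 0, 5, 2, 0, so Vantage commits to P1. Subgame-perfect outcome: (P1, Basic) with payoffs (6, 6).
Under simultaneous play:
Vantage's best replies: Basic→P3; Plus→P4; Deluxe→P3.
Wexler's best replies: P1→Basic; P2→Basic; P3→Deluxe; P4→Deluxe; P5→Basic.
The unique mutual best reply is (P3, Deluxe), giving (5, 9).
Wexler earns 6 sequentially versus 9 at the Nash outcome: worse off.

worse off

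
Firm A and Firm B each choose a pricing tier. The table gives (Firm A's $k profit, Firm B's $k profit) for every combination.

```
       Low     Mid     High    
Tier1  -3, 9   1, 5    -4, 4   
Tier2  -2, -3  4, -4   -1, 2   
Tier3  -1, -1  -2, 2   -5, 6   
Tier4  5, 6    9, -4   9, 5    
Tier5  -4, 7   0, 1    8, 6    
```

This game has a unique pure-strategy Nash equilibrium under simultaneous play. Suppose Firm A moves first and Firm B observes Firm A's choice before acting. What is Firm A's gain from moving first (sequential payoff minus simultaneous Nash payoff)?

0

Work backward from Firm B's decision.
- Tier1: Firm B compares 9, 5, 4 and picks Low; Firm A would get -3.
- Tier2: Firm B compares -3, -4, 2 and picks High; Firm A would get -1.
- Tier3: Firm B compares -1, 2, 6 and picks High; Firm A would get -5.
- Tier4: Firm B compares 6, -4, 5 and picks Low; Firm A would get 5.
- Tier5: Firm B compares 7, 1, 6 and picks Low; Firm A would get -4.
Maximizing over -3, -1, -5, 5, -4, Firm A chooses Tier4. Subgame-perfect outcome: (Tier4, Low) with payoffs (5, 6).
Under simultaneous play:
Firm A's best replies: Low→Tier4; Mid→Tier4; High→Tier4.
Firm B's best replies: Tier1→Low; Tier2→High; Tier3→High; Tier4→Low; Tier5→Low.
Only (Tier4, Low) has each player best-responding; Nash payoffs (5, 6).
Firm A's commitment gain: 5 − 5 = 0.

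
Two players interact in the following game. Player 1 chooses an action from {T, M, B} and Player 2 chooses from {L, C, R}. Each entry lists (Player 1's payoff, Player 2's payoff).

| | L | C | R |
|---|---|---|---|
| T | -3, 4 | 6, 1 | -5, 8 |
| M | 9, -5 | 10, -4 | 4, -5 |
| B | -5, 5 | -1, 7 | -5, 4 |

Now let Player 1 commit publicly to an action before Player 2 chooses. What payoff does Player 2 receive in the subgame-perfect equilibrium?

-4

Solve by backward induction (Player 1 leads).
- T: BR = R, leader payoff -5.
- M: BR = C, leader payoff 10.
- B: BR = C, leader payoff -1.
Maximizing over -5, 10, -1, Player 1 chooses M. Subgame-perfect outcome: (M, C) with payoffs (10, -4).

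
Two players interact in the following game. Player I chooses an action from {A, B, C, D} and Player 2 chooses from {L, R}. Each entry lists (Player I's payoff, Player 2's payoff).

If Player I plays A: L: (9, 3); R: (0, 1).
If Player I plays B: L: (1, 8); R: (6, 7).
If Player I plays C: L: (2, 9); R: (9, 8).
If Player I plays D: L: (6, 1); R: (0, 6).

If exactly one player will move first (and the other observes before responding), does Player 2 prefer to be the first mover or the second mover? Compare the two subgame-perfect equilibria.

If Player I leads: Player 2's best replies are A→L, B→L, C→L, D→R; Player I's induced payoffs 9, 1, 2, 0; outcome (A, L), payoffs (9, 3).
If Player 2 leads: Player I's best replies are L→A, R→C; Player 2's induced payoffs 3, 8; outcome (C, R), payoffs (9, 8).
Player 2 gets 8 moving first and 3 moving second, so Player 2 prefers to move first.

first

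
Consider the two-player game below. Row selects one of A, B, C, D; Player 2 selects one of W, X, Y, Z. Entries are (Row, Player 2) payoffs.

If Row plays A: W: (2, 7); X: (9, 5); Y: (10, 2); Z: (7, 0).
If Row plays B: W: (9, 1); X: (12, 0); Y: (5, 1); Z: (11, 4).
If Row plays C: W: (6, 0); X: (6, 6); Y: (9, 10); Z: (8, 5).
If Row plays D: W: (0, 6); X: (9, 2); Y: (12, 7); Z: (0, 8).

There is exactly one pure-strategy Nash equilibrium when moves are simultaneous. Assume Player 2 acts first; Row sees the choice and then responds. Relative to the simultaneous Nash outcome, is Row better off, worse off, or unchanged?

Solve by backward induction (Player 2 leads).
- W: BR = B, leader payoff 1.
- X: BR = B, leader payoff 0.
- Y: BR = D, leader payoff 7.
- Z: BR = B, leader payoff 4.
Maximizing over 1, 0, 7, 4, Player 2 chooses Y. Subgame-perfect outcome: (D, Y) with payoffs (12, 7).
For the simultaneous game, intersect best replies.
Row's best replies: W→B; X→B; Y→D; Z→B.
Player 2's best replies: A→W; B→Z; C→Y; D→Z.
Only (B, Z) has each player best-responding; Nash payoffs (11, 4).
Row earns 12 sequentially versus 11 at the Nash outcome: better off.

better off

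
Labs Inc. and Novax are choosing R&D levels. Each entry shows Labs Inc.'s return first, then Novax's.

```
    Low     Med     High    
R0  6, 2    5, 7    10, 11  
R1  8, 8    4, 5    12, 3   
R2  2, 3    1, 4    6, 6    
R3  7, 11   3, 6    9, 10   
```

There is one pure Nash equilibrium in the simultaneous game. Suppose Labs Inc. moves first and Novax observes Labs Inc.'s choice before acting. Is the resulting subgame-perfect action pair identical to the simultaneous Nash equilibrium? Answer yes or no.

no

Solve by backward induction (Labs Inc. leads).
- R0 → Novax plays High (best of 2, 7, 11); Labs Inc. gets 10.
- R1 → Novax plays Low (best of 8, 5, 3); Labs Inc. gets 8.
- R2 → Novax plays High (best of 3, 4, 6); Labs Inc. gets 6.
- R3 → Novax plays Low (best of 11, 6, 10); Labs Inc. gets 7.
Among 10, 8, 6, 7, the best is 10 at R0. Subgame-perfect outcome: (R0, High) with payoffs (10, 11).
Under simultaneous play:
Labs Inc.'s best replies: Low→R1; Med→R0; High→R1.
Novax's best replies: R0→High; R1→Low; R2→High; R3→Low.
Only (R1, Low) has each player best-responding; Nash payoffs (8, 8).
Sequential outcome (R0, High) differs from the Nash profile (R1, Low).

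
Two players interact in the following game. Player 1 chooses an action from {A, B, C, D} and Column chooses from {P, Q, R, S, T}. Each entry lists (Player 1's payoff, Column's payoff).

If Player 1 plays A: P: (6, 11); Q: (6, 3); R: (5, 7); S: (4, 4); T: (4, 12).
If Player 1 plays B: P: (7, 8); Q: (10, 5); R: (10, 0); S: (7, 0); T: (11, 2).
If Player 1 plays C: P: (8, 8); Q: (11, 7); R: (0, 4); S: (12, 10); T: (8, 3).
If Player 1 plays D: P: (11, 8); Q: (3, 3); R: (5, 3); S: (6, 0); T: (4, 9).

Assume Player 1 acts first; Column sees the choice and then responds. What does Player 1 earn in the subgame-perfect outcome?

12

Work backward from Column's decision.
- A: Column compares 11, 3, 7, 4, 12 and picks T; Player 1 would get 4.
- B: Column compares 8, 5, 0, 0, 2 and picks P; Player 1 would get 7.
- C: Column compares 8, 7, 4, 10, 3 and picks S; Player 1 would get 12.
- D: Column compares 8, 3, 3, 0, 9 and picks T; Player 1 would get 4.
Maximizing over 4, 7, 12, 4, Player 1 chooses C. Subgame-perfect outcome: (C, S) with payoffs (12, 10).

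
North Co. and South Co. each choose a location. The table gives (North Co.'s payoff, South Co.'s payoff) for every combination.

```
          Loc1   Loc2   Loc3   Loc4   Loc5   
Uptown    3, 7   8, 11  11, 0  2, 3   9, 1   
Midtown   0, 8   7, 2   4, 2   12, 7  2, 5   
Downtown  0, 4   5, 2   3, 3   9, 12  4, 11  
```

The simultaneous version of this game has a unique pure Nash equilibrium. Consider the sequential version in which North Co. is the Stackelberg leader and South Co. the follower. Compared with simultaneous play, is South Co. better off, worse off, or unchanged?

Backward induction with North Co. moving first.
- Uptown: South Co. compares 7, 11, 0, 3, 1 and picks Loc2; North Co. would get 8.
- Midtown: South Co. compares 8, 2, 2, 7, 5 and picks Loc1; North Co. would get 0.
- Downtown: South Co. compares 4, 2, 3, 12, 11 and picks Loc4; North Co. would get 9.
North Co.'s induced payoffs are 8, 0, 9, so North Co. commits to Downtown. Subgame-perfect outcome: (Downtown, Loc4) with payoffs (9, 12).
Under simultaneous play:
North Co.'s best replies: Loc1→Uptown; Loc2→Uptown; Loc3→Uptown; Loc4→Midtown; Loc5→Uptown.
South Co.'s best replies: Uptown→Loc2; Midtown→Loc1; Downtown→Loc4.
Only (Uptown, Loc2) has each player best-responding; Nash payoffs (8, 11).
South Co. earns 12 sequentially versus 11 at the Nash outcome: better off.

better off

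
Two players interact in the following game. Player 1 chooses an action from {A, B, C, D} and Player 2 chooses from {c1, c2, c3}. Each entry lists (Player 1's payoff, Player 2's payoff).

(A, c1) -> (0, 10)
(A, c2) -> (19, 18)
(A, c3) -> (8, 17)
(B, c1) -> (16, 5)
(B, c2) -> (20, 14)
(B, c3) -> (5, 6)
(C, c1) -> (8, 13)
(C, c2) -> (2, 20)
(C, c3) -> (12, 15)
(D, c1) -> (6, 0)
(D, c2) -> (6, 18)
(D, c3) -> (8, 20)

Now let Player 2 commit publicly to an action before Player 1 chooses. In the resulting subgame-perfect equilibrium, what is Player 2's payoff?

Backward induction with Player 2 moving first.
- c1 → Player 1 plays B (best of 0, 16, 8, 6); Player 2 gets 5.
- c2 → Player 1 plays B (best of 19, 20, 2, 6); Player 2 gets 14.
- c3 → Player 1 plays C (best of 8, 5, 12, 8); Player 2 gets 15.
Among 5, 14, 15, the best is 15 at c3. Subgame-perfect outcome: (C, c3) with payoffs (12, 15).

15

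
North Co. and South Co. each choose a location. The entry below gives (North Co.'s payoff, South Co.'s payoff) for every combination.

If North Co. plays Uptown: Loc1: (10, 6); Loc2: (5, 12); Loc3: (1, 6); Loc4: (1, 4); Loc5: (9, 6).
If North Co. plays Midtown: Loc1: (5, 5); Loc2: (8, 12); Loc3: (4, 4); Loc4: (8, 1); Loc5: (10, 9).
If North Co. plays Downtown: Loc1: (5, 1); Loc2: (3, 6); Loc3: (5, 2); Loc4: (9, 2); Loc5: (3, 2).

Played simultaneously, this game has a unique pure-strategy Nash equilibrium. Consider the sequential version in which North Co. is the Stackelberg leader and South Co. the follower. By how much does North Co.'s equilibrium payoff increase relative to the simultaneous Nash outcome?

Solve by backward induction (North Co. leads).
- Uptown → South Co. plays Loc2 (best of 6, 12, 6, 4, 6); North Co. gets 5.
- Midtown → South Co. plays Loc2 (best of 5, 12, 4, 1, 9); North Co. gets 8.
- Downtown → South Co. plays Loc2 (best of 1, 6, 2, 2, 2); North Co. gets 3.
North Co.'s induced payoffs are 5, 8, 3, so North Co. commits to Midtown. Subgame-perfect outcome: (Midtown, Loc2) with payoffs (8, 12).
Under simultaneous play:
North Co.'s best replies: Loc1→Uptown; Loc2→Midtown; Loc3→Downtown; Loc4→Downtown; Loc5→Midtown.
South Co.'s best replies: Uptown→Loc2; Midtown→Loc2; Downtown→Loc2.
The unique mutual best reply is (Midtown, Loc2), giving (8, 12).
North Co.'s commitment gain: 8 − 8 = 0.

0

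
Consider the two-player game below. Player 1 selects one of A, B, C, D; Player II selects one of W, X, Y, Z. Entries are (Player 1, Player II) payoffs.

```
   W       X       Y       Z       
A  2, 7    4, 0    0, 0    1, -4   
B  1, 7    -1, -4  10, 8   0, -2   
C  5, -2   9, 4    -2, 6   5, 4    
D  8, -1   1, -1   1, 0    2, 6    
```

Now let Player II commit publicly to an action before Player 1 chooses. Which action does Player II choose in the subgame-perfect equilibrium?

Y

Solve by backward induction (Player II leads).
- W → Player 1 plays D (best of 2, 1, 5, 8); Player II gets -1.
- X → Player 1 plays C (best of 4, -1, 9, 1); Player II gets 4.
- Y → Player 1 plays B (best of 0, 10, -2, 1); Player II gets 8.
- Z → Player 1 plays C (best of 1, 0, 5, 2); Player II gets 4.
Player II's induced payoffs are -1, 4, 8, 4, so Player II commits to Y. Subgame-perfect outcome: (B, Y) with payoffs (10, 8).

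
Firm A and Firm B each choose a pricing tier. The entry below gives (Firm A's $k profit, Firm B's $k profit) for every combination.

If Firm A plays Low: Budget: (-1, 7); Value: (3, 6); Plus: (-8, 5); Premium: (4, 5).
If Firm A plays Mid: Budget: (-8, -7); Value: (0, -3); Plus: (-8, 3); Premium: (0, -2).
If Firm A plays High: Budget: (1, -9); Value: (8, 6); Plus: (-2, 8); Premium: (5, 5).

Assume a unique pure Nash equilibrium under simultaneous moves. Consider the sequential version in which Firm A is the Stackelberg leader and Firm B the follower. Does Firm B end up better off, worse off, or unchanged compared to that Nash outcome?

Backward induction with Firm A moving first.
- Low: BR = Budget, leader payoff -1.
- Mid: BR = Plus, leader payoff -8.
- High: BR = Plus, leader payoff -2.
Among -1, -8, -2, the best is -1 at Low. Subgame-perfect outcome: (Low, Budget) with payoffs (-1, 7).
Now find the simultaneous Nash equilibrium.
Firm A's best replies: Budget→High; Value→High; Plus→High; Premium→High.
Firm B's best replies: Low→Budget; Mid→Plus; High→Plus.
Only (High, Plus) has each player best-responding; Nash payoffs (-2, 8).
Firm B earns 7 sequentially versus 8 at the Nash outcome: worse off.

worse off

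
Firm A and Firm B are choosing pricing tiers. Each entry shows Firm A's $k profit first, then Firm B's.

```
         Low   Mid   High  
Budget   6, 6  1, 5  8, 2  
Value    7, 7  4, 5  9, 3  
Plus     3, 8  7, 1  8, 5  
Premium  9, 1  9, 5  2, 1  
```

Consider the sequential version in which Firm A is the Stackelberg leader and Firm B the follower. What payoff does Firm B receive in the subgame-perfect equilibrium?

5

Solve by backward induction (Firm A leads).
- Budget → Firm B plays Low (best of 6, 5, 2); Firm A gets 6.
- Value → Firm B plays Low (best of 7, 5, 3); Firm A gets 7.
- Plus → Firm B plays Low (best of 8, 1, 5); Firm A gets 3.
- Premium → Firm B plays Mid (best of 1, 5, 1); Firm A gets 9.
Maximizing over 6, 7, 3, 9, Firm A chooses Premium. Subgame-perfect outcome: (Premium, Mid) with payoffs (9, 5).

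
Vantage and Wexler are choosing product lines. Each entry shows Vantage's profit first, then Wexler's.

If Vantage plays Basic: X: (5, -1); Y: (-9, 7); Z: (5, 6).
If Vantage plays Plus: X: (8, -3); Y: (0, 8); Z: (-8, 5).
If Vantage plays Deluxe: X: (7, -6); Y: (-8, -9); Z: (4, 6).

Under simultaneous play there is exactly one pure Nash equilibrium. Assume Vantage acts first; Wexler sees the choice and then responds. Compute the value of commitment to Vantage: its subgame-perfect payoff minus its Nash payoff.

Solve by backward induction (Vantage leads).
- Basic: BR = Y, leader payoff -9.
- Plus: BR = Y, leader payoff 0.
- Deluxe: BR = Z, leader payoff 4.
Vantage's induced payoffs are -9, 0, 4, so Vantage commits to Deluxe. Subgame-perfect outcome: (Deluxe, Z) with payoffs (4, 6).
Now find the simultaneous Nash equilibrium.
Vantage's best replies: X→Plus; Y→Plus; Z→Basic.
Wexler's best replies: Basic→Y; Plus→Y; Deluxe→Z.
Only (Plus, Y) has each player best-responding; Nash payoffs (0, 8).
Vantage's commitment gain: 4 − 0 = 4.

4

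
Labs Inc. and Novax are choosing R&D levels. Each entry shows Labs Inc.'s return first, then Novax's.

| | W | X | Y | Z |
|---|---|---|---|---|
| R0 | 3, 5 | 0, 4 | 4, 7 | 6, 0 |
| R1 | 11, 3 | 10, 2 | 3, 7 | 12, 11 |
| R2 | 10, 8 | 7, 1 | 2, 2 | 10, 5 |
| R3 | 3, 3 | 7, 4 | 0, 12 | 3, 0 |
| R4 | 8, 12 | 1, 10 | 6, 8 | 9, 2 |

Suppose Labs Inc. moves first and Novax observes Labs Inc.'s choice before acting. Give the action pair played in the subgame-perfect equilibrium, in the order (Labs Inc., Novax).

Solve by backward induction (Labs Inc. leads).
- R0: BR = Y, leader payoff 4.
- R1: BR = Z, leader payoff 12.
- R2: BR = W, leader payoff 10.
- R3: BR = Y, leader payoff 0.
- R4: BR = W, leader payoff 8.
Maximizing over 4, 12, 10, 0, 8, Labs Inc. chooses R1. Subgame-perfect outcome: (R1, Z) with payoffs (12, 11).

(R1, Z)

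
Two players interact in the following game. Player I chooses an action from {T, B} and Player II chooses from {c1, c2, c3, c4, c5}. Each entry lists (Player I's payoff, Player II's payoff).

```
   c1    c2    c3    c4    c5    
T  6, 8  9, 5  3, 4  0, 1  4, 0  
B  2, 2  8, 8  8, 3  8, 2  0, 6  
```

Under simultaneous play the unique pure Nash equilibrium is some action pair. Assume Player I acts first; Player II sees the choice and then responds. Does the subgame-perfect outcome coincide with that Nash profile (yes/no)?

Work backward from Player II's decision.
- T → Player II plays c1 (best of 8, 5, 4, 1, 0); Player I gets 6.
- B → Player II plays c2 (best of 2, 8, 3, 2, 6); Player I gets 8.
Maximizing over 6, 8, Player I chooses B. Subgame-perfect outcome: (B, c2) with payoffs (8, 8).
For the simultaneous game, intersect best replies.
Player I's best replies: c1→T; c2→T; c3→B; c4→B; c5→T.
Player II's best replies: T→c1; B→c2.
Only (T, c1) has each player best-responding; Nash payoffs (6, 8).
Sequential outcome (B, c2) differs from the Nash profile (T, c1).

no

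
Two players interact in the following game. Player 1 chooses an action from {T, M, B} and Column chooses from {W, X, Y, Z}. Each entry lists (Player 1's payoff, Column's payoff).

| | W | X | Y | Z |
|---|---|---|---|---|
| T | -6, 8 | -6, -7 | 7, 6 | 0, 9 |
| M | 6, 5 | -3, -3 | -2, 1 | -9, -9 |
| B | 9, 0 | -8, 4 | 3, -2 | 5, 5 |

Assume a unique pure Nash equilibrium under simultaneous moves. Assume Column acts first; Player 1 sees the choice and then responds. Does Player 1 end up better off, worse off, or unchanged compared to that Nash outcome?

better off

Work backward from Player 1's decision.
- W → Player 1 plays B (best of -6, 6, 9); Column gets 0.
- X → Player 1 plays M (best of -6, -3, -8); Column gets -3.
- Y → Player 1 plays T (best of 7, -2, 3); Column gets 6.
- Z → Player 1 plays B (best of 0, -9, 5); Column gets 5.
Column's induced payoffs are 0, -3, 6, 5, so Column commits to Y. Subgame-perfect outcome: (T, Y) with payoffs (7, 6).
Under simultaneous play:
Player 1's best replies: W→B; X→M; Y→T; Z→B.
Column's best replies: T→Z; M→W; B→Z.
Only (B, Z) has each player best-responding; Nash payoffs (5, 5).
Player 1 earns 7 sequentially versus 5 at the Nash outcome: better off.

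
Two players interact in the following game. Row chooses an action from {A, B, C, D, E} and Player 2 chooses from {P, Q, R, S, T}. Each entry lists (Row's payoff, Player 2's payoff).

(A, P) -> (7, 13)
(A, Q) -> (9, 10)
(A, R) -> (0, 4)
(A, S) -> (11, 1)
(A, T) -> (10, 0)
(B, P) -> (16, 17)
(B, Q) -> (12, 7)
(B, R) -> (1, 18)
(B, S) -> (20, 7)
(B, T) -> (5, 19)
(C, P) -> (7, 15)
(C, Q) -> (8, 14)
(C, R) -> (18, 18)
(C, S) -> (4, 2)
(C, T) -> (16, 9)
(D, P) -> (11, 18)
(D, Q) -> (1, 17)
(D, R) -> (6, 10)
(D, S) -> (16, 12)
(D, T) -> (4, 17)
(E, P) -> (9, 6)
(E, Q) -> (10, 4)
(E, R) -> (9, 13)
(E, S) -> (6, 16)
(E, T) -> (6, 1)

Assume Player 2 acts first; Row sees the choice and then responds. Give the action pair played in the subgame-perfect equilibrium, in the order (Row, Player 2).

(C, R)

Solve by backward induction (Player 2 leads).
- P: Row compares 7, 16, 7, 11, 9 and picks B; Player 2 would get 17.
- Q: Row compares 9, 12, 8, 1, 10 and picks B; Player 2 would get 7.
- R: Row compares 0, 1, 18, 6, 9 and picks C; Player 2 would get 18.
- S: Row compares 11, 20, 4, 16, 6 and picks B; Player 2 would get 7.
- T: Row compares 10, 5, 16, 4, 6 and picks C; Player 2 would get 9.
Maximizing over 17, 7, 18, 7, 9, Player 2 chooses R. Subgame-perfect outcome: (C, R) with payoffs (18, 18).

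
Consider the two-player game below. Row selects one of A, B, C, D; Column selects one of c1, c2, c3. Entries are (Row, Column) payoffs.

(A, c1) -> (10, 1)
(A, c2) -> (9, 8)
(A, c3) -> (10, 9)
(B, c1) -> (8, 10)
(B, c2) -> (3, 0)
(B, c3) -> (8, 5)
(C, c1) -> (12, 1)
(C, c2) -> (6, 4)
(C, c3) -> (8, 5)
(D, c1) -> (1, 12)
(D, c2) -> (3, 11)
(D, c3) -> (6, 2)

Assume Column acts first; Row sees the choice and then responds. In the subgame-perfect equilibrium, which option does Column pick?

Work backward from Row's decision.
- c1: BR = C, leader payoff 1.
- c2: BR = A, leader payoff 8.
- c3: BR = A, leader payoff 9.
Among 1, 8, 9, the best is 9 at c3. Subgame-perfect outcome: (A, c3) with payoffs (10, 9).

c3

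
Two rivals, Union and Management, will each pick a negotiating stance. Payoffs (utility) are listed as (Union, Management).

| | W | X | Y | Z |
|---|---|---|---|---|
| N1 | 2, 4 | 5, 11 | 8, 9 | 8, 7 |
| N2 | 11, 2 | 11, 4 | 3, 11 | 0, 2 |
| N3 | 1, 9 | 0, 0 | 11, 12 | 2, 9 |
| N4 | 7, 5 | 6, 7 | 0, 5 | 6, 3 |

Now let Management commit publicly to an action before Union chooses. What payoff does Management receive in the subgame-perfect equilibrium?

Backward induction with Management moving first.
- W → Union plays N2 (best of 2, 11, 1, 7); Management gets 2.
- X → Union plays N2 (best of 5, 11, 0, 6); Management gets 4.
- Y → Union plays N3 (best of 8, 3, 11, 0); Management gets 12.
- Z → Union plays N1 (best of 8, 0, 2, 6); Management gets 7.
Management's induced payoffs are 2, 4, 12, 7, so Management commits to Y. Subgame-perfect outcome: (N3, Y) with payoffs (11, 12).

12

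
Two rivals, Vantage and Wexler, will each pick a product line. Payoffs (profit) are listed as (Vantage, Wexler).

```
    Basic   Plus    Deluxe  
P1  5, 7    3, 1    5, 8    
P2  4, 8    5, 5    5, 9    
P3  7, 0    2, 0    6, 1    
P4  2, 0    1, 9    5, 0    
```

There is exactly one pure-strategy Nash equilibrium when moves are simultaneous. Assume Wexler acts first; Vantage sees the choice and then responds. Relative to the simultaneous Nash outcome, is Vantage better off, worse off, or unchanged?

Solve by backward induction (Wexler leads).
- Basic: BR = P3, leader payoff 0.
- Plus: BR = P2, leader payoff 5.
- Deluxe: BR = P3, leader payoff 1.
Maximizing over 0, 5, 1, Wexler chooses Plus. Subgame-perfect outcome: (P2, Plus) with payoffs (5, 5).
Now find the simultaneous Nash equilibrium.
Vantage's best replies: Basic→P3; Plus→P2; Deluxe→P3.
Wexler's best replies: P1→Deluxe; P2→Deluxe; P3→Deluxe; P4→Plus.
The unique mutual best reply is (P3, Deluxe), giving (6, 1).
Vantage earns 5 sequentially versus 6 at the Nash outcome: worse off.

worse off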